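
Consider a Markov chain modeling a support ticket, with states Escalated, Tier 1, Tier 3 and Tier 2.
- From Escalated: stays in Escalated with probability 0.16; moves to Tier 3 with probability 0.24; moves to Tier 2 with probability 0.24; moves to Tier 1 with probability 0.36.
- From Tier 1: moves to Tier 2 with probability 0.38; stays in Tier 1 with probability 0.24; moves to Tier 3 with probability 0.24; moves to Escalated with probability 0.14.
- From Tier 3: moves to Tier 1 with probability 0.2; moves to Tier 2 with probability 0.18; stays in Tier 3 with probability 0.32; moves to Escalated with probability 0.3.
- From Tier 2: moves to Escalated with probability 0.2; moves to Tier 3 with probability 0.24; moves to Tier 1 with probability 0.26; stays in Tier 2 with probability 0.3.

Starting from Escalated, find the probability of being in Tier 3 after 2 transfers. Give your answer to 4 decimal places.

0.2592

Propagate the distribution vector 2 transfers from Escalated.
After 0 transfers: (1.0000, 0.0000, 0.0000, 0.0000)
After 1 transfer: (0.1600, 0.3600, 0.2400, 0.2400)
After 2 transfers: (0.1960, 0.2544, 0.2592, 0.2904)
P(in Tier 3 after 2 transfers) = 0.2592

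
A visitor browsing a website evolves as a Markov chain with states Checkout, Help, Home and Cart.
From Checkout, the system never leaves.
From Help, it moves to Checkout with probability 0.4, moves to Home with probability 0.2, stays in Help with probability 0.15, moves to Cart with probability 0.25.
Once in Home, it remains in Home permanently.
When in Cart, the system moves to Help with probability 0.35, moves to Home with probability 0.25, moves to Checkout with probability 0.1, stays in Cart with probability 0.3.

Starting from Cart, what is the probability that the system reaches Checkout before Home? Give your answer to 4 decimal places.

0.4433

Let h(s) be the probability of absorption at Checkout starting from transient state s. Then h(Checkout) = 1 and h(Home) = 0. By first-step analysis:
h(Help) = 0.4·1 + 0.15·h(Help) + 0.2·0 + 0.25·h(Cart)
h(Cart) = 0.1·1 + 0.35·h(Help) + 0.25·0 + 0.3·h(Cart)
Solving: h(Help) = 0.6010, h(Cart) = 0.4433.
Starting from Cart, the probability is 0.4433.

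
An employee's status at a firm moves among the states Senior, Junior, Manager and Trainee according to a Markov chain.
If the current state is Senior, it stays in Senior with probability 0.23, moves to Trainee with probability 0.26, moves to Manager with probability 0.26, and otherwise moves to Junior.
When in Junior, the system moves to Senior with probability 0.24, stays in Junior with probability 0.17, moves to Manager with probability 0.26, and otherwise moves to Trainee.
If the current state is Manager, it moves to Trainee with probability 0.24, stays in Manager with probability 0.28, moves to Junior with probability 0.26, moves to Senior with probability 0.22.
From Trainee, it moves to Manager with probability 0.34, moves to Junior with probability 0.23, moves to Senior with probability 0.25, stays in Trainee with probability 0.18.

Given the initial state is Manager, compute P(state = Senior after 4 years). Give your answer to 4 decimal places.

0.2344

Propagate the distribution vector 4 years from Manager.
After 0 years: (0.0000, 0.0000, 1.0000, 0.0000)
After 1 year: (0.2200, 0.2600, 0.2800, 0.2400)
After 2 years: (0.2346, 0.2272, 0.2848, 0.2534)
After 3 years: (0.2345, 0.2296, 0.2860, 0.2499)
After 4 years: (0.2344, 0.2295, 0.2857, 0.2504)
P(in Senior after 4 years) = 0.2344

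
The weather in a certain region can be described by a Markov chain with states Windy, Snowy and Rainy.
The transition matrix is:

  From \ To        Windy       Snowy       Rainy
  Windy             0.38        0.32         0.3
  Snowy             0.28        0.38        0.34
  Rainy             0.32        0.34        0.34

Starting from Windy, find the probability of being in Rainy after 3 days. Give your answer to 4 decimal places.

0.3268

Propagate the distribution vector 3 days from Windy.
After 0 days: (1.0000, 0.0000, 0.0000)
After 1 day: (0.3800, 0.3200, 0.3000)
After 2 days: (0.3300, 0.3452, 0.3248)
After 3 days: (0.3260, 0.3472, 0.3268)
P(in Rainy after 3 days) = 0.3268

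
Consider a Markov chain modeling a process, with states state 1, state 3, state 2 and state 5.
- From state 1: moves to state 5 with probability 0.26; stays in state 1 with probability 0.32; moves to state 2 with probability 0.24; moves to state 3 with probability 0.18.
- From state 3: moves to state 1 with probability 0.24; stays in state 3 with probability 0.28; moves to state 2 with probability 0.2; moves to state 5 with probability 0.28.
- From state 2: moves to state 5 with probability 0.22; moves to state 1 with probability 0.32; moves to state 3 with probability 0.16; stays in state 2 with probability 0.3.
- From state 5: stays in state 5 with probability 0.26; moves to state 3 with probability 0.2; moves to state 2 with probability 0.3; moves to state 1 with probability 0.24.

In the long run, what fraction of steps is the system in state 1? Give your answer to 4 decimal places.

0.2837

Let the stationary distribution be π with π = πP and π_1 + π_2 + π_3 + π_4 = 1.
π_1 = 0.32·π_1 + 0.24·π_2 + 0.32·π_3 + 0.24·π_4
π_2 = 0.18·π_1 + 0.28·π_2 + 0.16·π_3 + 0.2·π_4
π_3 = 0.24·π_1 + 0.2·π_2 + 0.3·π_3 + 0.3·π_4
Solving with the normalization constraint gives π = (0.2837, 0.1998, 0.2630, 0.2535).
So the stationary probability of state 1 is 0.2837.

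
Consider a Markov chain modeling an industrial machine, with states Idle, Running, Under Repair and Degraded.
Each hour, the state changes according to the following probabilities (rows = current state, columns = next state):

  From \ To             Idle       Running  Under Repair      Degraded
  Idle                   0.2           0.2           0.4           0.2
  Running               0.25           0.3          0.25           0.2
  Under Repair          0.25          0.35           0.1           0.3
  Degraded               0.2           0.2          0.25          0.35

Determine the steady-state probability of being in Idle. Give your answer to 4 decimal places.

Let the stationary distribution be π with π = πP and π_1 + π_2 + π_3 + π_4 = 1.
π_1 = 0.2·π_1 + 0.25·π_2 + 0.25·π_3 + 0.2·π_4
π_2 = 0.2·π_1 + 0.3·π_2 + 0.35·π_3 + 0.2·π_4
π_3 = 0.4·π_1 + 0.25·π_2 + 0.1·π_3 + 0.25·π_4
Solving with the normalization constraint gives π = (0.2255, 0.2634, 0.2468, 0.2643).
So the stationary probability of Idle is 0.2255.

0.2255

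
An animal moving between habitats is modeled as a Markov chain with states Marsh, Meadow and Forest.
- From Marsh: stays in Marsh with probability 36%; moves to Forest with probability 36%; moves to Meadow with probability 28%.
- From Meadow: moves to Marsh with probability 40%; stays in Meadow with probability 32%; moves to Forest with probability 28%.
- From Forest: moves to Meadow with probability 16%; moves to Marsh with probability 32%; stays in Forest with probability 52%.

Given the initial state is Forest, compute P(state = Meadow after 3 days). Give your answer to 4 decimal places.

Propagate the distribution vector 3 days from Forest.
After 0 days: (0.0000, 0.0000, 1.0000)
After 1 day: (0.3200, 0.1600, 0.5200)
After 2 days: (0.3456, 0.2240, 0.4304)
After 3 days: (0.3517, 0.2373, 0.4109)
P(in Meadow after 3 days) = 0.2373

0.2373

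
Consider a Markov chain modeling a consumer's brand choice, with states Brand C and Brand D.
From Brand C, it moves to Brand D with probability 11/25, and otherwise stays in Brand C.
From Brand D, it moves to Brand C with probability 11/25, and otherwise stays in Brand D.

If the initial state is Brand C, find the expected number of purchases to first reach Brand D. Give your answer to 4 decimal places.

Let t(s) be the expected number of purchases to first reach Brand D from state s, with t(Brand D) = 0. Conditioning on the first purchase:
t(Brand C) = 1 + 0.56·t(Brand C)
Solving: t(Brand C) = 2.2727.
Expected purchases from Brand C to Brand D: 2.2727.

2.2727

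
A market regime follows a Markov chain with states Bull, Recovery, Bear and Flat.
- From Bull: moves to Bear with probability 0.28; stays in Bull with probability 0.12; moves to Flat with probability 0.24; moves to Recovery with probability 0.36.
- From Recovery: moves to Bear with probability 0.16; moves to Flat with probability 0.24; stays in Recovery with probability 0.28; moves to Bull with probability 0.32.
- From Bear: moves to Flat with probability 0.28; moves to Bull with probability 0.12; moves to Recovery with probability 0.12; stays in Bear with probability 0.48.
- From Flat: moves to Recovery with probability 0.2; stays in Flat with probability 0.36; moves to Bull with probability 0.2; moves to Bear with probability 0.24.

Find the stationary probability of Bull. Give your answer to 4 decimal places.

0.1877

Let the stationary distribution be π with π = πP and π_1 + π_2 + π_3 + π_4 = 1.
π_1 = 0.12·π_1 + 0.32·π_2 + 0.12·π_3 + 0.2·π_4
π_2 = 0.36·π_1 + 0.28·π_2 + 0.12·π_3 + 0.2·π_4
π_3 = 0.28·π_1 + 0.16·π_2 + 0.48·π_3 + 0.24·π_4
Solving with the normalization constraint gives π = (0.1877, 0.2238, 0.3021, 0.2865).
So the stationary probability of Bull is 0.1877.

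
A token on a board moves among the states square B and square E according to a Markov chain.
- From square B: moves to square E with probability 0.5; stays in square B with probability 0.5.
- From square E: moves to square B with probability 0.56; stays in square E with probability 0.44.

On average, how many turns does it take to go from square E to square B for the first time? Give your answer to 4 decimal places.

Let t(s) be the expected number of turns to first reach square B from state s, with t(square B) = 0. Conditioning on the first turn:
t(square E) = 1 + 0.44·t(square E)
Solving: t(square E) = 1.7857.
Expected turns from square E to square B: 1.7857.

1.7857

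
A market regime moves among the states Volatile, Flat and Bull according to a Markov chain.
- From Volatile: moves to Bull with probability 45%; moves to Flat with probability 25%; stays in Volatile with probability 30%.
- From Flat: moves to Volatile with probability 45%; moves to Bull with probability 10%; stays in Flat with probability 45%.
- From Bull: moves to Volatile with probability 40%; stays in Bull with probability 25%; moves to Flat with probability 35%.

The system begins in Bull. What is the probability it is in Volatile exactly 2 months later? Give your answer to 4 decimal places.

Sum over the intermediate state after 1 month:
P = P(Bull→Volatile)·P(Volatile→Volatile) + P(Bull→Flat)·P(Flat→Volatile) + P(Bull→Bull)·P(Bull→Volatile)
  = 0.4×0.3 + 0.35×0.45 + 0.25×0.4
  = 0.1200 + 0.1575 + 0.1000 = 0.3775

0.3775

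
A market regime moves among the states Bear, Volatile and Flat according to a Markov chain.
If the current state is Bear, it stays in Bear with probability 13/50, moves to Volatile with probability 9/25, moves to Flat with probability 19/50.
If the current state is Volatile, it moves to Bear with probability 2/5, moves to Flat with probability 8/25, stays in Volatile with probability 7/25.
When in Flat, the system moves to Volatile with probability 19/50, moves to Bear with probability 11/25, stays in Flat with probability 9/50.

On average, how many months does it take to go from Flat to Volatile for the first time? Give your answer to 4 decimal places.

Let t(s) be the expected number of months to first reach Volatile from state s, with t(Volatile) = 0. Conditioning on the first month:
t(Bear) = 1 + 0.26·t(Bear) + 0.38·t(Flat)
t(Flat) = 1 + 0.44·t(Bear) + 0.18·t(Flat)
Solving: t(Bear) = 2.7298, t(Flat) = 2.6843.
Expected months from Flat to Volatile: 2.6843.

2.6843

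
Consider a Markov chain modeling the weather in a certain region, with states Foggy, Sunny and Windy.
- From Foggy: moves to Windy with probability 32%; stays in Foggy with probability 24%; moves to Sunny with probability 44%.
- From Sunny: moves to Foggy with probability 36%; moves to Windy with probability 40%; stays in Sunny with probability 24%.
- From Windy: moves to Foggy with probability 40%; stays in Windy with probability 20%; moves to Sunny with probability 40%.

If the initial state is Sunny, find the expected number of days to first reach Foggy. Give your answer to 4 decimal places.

2.6786

Let t(s) be the expected number of days to first reach Foggy from state s, with t(Foggy) = 0. Conditioning on the first day:
t(Sunny) = 1 + 0.24·t(Sunny) + 0.4·t(Windy)
t(Windy) = 1 + 0.4·t(Sunny) + 0.2·t(Windy)
Solving: t(Sunny) = 2.6786, t(Windy) = 2.5893.
Expected days from Sunny to Foggy: 2.6786.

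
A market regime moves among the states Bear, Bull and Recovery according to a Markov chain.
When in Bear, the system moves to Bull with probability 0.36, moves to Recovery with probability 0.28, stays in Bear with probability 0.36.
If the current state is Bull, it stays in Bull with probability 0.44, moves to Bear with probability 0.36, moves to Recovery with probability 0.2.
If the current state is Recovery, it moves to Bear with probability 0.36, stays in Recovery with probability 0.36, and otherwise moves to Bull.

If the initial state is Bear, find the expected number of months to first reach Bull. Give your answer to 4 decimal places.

Let t(s) be the expected number of months to first reach Bull from state s, with t(Bull) = 0. Conditioning on the first month:
t(Bear) = 1 + 0.36·t(Bear) + 0.28·t(Recovery)
t(Recovery) = 1 + 0.36·t(Bear) + 0.36·t(Recovery)
Solving: t(Bear) = 2.9793, t(Recovery) = 3.2383.
Expected months from Bear to Bull: 2.9793.

2.9793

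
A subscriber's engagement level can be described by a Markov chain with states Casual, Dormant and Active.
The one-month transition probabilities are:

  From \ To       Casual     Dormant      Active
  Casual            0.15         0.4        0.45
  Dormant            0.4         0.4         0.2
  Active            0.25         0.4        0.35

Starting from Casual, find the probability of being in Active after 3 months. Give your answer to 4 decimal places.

Propagate the distribution vector 3 months from Casual.
After 0 months: (1.0000, 0.0000, 0.0000)
After 1 month: (0.1500, 0.4000, 0.4500)
After 2 months: (0.2950, 0.4000, 0.3050)
After 3 months: (0.2805, 0.4000, 0.3195)
P(in Active after 3 months) = 0.3195

0.3195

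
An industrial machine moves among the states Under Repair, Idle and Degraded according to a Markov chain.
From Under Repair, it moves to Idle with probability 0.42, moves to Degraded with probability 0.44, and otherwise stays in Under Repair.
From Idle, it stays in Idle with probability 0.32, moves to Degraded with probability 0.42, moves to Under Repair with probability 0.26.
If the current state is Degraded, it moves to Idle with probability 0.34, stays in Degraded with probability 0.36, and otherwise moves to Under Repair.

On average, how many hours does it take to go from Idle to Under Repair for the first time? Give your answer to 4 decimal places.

Let t(s) be the expected number of hours to first reach Under Repair from state s, with t(Under Repair) = 0. Conditioning on the first hour:
t(Idle) = 1 + 0.32·t(Idle) + 0.42·t(Degraded)
t(Degraded) = 1 + 0.34·t(Idle) + 0.36·t(Degraded)
Solving: t(Idle) = 3.6252, t(Degraded) = 3.4884.
Expected hours from Idle to Under Repair: 3.6252.

3.6252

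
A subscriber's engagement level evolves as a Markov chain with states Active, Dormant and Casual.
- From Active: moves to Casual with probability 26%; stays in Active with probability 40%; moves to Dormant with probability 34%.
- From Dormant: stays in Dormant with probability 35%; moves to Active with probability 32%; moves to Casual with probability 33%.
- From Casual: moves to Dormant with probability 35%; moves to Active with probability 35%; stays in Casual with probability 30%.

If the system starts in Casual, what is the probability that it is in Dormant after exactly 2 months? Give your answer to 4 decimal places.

Sum over the intermediate state after 1 month:
P = P(Casual→Active)·P(Active→Dormant) + P(Casual→Dormant)·P(Dormant→Dormant) + P(Casual→Casual)·P(Casual→Dormant)
  = 0.35×0.34 + 0.35×0.35 + 0.3×0.35
  = 0.1190 + 0.1225 + 0.1050 = 0.3465

0.3465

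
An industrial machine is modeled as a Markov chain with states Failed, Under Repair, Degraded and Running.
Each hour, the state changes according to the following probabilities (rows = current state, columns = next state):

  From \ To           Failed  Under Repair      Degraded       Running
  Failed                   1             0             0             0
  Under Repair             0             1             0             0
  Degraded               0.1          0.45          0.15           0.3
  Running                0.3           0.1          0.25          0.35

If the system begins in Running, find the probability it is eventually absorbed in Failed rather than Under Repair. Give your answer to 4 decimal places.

Let h(s) be the probability of absorption at Failed starting from transient state s. Then h(Failed) = 1 and h(Under Repair) = 0. By first-step analysis:
h(Degraded) = 0.1·1 + 0.45·0 + 0.15·h(Degraded) + 0.3·h(Running)
h(Running) = 0.3·1 + 0.1·0 + 0.25·h(Degraded) + 0.35·h(Running)
Solving: h(Degraded) = 0.3246, h(Running) = 0.5864.
Starting from Running, the probability is 0.5864.

0.5864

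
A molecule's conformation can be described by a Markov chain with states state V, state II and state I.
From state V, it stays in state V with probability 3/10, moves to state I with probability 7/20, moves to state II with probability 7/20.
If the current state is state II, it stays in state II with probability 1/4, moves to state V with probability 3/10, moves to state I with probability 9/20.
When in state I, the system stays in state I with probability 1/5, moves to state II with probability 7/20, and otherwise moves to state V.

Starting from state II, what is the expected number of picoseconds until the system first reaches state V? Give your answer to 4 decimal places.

2.8249

Let t(s) be the expected number of picoseconds to first reach state V from state s, with t(state V) = 0. Conditioning on the first picosecond:
t(state II) = 1 + 0.25·t(state II) + 0.45·t(state I)
t(state I) = 1 + 0.35·t(state II) + 0.2·t(state I)
Solving: t(state II) = 2.8249, t(state I) = 2.4859.
Expected picoseconds from state II to state V: 2.8249.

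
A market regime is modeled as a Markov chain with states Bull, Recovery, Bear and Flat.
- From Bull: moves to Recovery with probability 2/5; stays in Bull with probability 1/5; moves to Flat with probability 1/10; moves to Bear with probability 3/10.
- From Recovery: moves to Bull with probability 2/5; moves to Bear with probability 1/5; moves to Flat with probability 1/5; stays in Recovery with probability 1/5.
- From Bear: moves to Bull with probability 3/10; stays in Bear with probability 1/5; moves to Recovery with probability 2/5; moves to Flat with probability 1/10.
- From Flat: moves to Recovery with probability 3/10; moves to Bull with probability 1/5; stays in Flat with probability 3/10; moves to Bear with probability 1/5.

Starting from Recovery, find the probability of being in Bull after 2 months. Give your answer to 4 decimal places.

Propagate the distribution vector 2 months from Recovery.
After 0 months: (0.0000, 1.0000, 0.0000, 0.0000)
After 1 month: (0.4000, 0.2000, 0.2000, 0.2000)
After 2 months: (0.2600, 0.3400, 0.2400, 0.1600)
P(in Bull after 2 months) = 0.2600

0.2600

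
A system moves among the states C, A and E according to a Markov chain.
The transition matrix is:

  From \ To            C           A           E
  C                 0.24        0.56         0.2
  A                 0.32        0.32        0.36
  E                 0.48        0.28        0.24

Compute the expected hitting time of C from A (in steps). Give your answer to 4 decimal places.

Let t(s) be the expected number of steps to first reach C from state s, with t(C) = 0. Conditioning on the first step:
t(A) = 1 + 0.32·t(A) + 0.36·t(E)
t(E) = 1 + 0.28·t(A) + 0.24·t(E)
Solving: t(A) = 2.6923, t(E) = 2.3077.
Expected steps from A to C: 2.6923.

2.6923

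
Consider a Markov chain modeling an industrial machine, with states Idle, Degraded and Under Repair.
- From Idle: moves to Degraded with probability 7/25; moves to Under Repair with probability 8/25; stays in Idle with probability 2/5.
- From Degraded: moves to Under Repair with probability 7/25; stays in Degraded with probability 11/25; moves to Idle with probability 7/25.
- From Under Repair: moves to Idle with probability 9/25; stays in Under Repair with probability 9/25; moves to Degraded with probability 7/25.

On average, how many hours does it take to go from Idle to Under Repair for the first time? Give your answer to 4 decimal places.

Let t(s) be the expected number of hours to first reach Under Repair from state s, with t(Under Repair) = 0. Conditioning on the first hour:
t(Idle) = 1 + 0.4·t(Idle) + 0.28·t(Degraded)
t(Degraded) = 1 + 0.28·t(Idle) + 0.44·t(Degraded)
Solving: t(Idle) = 3.2609, t(Degraded) = 3.4161.
Expected hours from Idle to Under Repair: 3.2609.

3.2609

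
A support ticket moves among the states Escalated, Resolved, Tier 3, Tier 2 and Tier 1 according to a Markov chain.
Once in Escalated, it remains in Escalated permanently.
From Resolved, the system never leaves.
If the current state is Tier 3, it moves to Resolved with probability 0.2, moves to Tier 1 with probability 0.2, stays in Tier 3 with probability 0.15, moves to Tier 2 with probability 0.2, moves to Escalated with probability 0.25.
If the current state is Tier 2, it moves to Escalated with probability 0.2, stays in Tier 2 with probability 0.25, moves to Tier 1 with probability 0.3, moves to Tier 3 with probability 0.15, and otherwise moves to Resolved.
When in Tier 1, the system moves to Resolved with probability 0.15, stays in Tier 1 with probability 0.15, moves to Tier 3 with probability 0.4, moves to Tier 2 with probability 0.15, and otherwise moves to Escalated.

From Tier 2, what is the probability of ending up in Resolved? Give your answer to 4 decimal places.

0.4017

Let h(s) be the probability of absorption at Resolved starting from transient state s. Then h(Resolved) = 1 and h(Escalated) = 0. By first-step analysis:
h(Tier 3) = 0.25·0 + 0.2·1 + 0.15·h(Tier 3) + 0.2·h(Tier 2) + 0.2·h(Tier 1)
h(Tier 2) = 0.2·0 + 0.1·1 + 0.15·h(Tier 3) + 0.25·h(Tier 2) + 0.3·h(Tier 1)
h(Tier 1) = 0.15·0 + 0.15·1 + 0.4·h(Tier 3) + 0.15·h(Tier 2) + 0.15·h(Tier 1)
Solving: h(Tier 3) = 0.4363, h(Tier 2) = 0.4017, h(Tier 1) = 0.4527.
Starting from Tier 2, the probability is 0.4017.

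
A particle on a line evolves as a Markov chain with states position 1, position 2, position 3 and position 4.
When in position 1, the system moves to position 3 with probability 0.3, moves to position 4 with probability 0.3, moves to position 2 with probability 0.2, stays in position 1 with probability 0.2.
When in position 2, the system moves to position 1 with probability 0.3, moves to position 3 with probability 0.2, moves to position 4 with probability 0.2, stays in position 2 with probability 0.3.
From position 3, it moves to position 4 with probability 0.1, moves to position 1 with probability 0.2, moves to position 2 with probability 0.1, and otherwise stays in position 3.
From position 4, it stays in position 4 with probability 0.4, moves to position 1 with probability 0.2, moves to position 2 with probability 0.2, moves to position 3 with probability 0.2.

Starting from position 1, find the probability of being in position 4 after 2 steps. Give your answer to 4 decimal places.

Propagate the distribution vector 2 steps from position 1.
After 0 steps: (1.0000, 0.0000, 0.0000, 0.0000)
After 1 step: (0.2000, 0.2000, 0.3000, 0.3000)
After 2 steps: (0.2200, 0.1900, 0.3400, 0.2500)
P(in position 4 after 2 steps) = 0.2500

0.2500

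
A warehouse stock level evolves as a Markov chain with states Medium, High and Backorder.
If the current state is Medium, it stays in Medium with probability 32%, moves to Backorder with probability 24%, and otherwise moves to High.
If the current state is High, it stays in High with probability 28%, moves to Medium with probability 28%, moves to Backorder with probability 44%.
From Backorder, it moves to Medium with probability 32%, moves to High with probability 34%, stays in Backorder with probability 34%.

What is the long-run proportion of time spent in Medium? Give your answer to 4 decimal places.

Let the stationary distribution be π with π = πP and π_1 + π_2 + π_3 = 1.
π_1 = 0.32·π_1 + 0.28·π_2 + 0.32·π_3
π_2 = 0.44·π_1 + 0.28·π_2 + 0.34·π_3
Solving with the normalization constraint gives π = (0.3060, 0.3496, 0.3444).
So the stationary probability of Medium is 0.3060.

0.3060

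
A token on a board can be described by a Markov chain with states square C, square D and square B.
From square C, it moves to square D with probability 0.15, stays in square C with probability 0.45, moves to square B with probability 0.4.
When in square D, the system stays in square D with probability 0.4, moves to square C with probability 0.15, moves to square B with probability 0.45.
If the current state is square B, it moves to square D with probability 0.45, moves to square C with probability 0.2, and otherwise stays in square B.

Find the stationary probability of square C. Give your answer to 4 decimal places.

0.2427

Let the stationary distribution be π with π = πP and π_1 + π_2 + π_3 = 1.
π_1 = 0.45·π_1 + 0.15·π_2 + 0.2·π_3
π_2 = 0.15·π_1 + 0.4·π_2 + 0.45·π_3
Solving with the normalization constraint gives π = (0.2427, 0.3592, 0.3981).
So the stationary probability of square C is 0.2427.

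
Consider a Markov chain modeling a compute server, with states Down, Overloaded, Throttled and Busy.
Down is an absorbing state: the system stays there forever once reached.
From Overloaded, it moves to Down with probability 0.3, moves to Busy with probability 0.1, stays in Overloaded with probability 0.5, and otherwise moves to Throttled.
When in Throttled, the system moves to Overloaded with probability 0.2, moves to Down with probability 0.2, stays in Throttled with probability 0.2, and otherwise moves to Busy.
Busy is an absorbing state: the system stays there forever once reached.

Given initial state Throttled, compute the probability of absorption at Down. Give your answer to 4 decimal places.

0.4211

Let h(s) be the probability of absorption at Down starting from transient state s. Then h(Down) = 1 and h(Busy) = 0. By first-step analysis:
h(Overloaded) = 0.3·1 + 0.5·h(Overloaded) + 0.1·h(Throttled) + 0.1·0
h(Throttled) = 0.2·1 + 0.2·h(Overloaded) + 0.2·h(Throttled) + 0.4·0
Solving: h(Overloaded) = 0.6842, h(Throttled) = 0.4211.
Starting from Throttled, the probability is 0.4211.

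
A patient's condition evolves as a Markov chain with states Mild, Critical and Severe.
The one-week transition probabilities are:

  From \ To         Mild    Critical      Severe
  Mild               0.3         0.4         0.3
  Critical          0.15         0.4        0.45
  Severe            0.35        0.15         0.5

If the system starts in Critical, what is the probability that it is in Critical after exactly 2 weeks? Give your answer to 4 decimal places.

Sum over the intermediate state after 1 week:
P = P(Critical→Mild)·P(Mild→Critical) + P(Critical→Critical)·P(Critical→Critical) + P(Critical→Severe)·P(Severe→Critical)
  = 0.15×0.4 + 0.4×0.4 + 0.45×0.15
  = 0.0600 + 0.1600 + 0.0675 = 0.2875

0.2875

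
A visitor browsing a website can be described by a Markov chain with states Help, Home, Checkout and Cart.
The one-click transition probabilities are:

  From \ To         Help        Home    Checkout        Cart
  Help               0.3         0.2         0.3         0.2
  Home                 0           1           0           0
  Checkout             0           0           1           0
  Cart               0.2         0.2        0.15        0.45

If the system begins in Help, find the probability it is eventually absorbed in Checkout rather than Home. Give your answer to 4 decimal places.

0.5652

Let h(s) be the probability of absorption at Checkout starting from transient state s. Then h(Checkout) = 1 and h(Home) = 0. By first-step analysis:
h(Help) = 0.3·h(Help) + 0.2·0 + 0.3·1 + 0.2·h(Cart)
h(Cart) = 0.2·h(Help) + 0.2·0 + 0.15·1 + 0.45·h(Cart)
Solving: h(Help) = 0.5652, h(Cart) = 0.4783.
Starting from Help, the probability is 0.5652.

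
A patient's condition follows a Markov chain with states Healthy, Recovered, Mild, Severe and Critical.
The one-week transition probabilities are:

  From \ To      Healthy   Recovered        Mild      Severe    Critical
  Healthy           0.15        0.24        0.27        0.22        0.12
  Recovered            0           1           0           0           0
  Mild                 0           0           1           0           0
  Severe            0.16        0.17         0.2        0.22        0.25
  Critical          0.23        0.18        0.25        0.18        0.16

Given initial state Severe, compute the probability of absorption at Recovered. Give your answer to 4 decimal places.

Let h(s) be the probability of absorption at Recovered starting from transient state s. Then h(Recovered) = 1 and h(Mild) = 0. By first-step analysis:
h(Healthy) = 0.15·h(Healthy) + 0.24·1 + 0.27·0 + 0.22·h(Severe) + 0.12·h(Critical)
h(Severe) = 0.16·h(Healthy) + 0.17·1 + 0.2·0 + 0.22·h(Severe) + 0.25·h(Critical)
h(Critical) = 0.23·h(Healthy) + 0.18·1 + 0.25·0 + 0.18·h(Severe) + 0.16·h(Critical)
Solving: h(Healthy) = 0.4613, h(Severe) = 0.4529, h(Critical) = 0.4376.
Starting from Severe, the probability is 0.4529.

0.4529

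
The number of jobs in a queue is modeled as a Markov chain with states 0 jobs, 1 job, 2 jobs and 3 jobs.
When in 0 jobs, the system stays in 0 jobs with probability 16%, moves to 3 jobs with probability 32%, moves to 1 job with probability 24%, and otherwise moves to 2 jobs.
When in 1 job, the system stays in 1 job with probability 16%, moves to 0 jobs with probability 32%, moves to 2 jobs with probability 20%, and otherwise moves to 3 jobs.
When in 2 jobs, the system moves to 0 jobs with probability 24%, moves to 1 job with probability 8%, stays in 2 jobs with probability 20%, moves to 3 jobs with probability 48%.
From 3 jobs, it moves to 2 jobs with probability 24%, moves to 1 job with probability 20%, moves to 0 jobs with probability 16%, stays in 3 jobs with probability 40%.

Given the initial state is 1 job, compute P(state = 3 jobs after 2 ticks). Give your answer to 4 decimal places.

Propagate the distribution vector 2 ticks from 1 job.
After 0 ticks: (0.0000, 1.0000, 0.0000, 0.0000)
After 1 tick: (0.3200, 0.1600, 0.2000, 0.3200)
After 2 ticks: (0.2016, 0.1824, 0.2384, 0.3776)
P(in 3 jobs after 2 ticks) = 0.3776

0.3776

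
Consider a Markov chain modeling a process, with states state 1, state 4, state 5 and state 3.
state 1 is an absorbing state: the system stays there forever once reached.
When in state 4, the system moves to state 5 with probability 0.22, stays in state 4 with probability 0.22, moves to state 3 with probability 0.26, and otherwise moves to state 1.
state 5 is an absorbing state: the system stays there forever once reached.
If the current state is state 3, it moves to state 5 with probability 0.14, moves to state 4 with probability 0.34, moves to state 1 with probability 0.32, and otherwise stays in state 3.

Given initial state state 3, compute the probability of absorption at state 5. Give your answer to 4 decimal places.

0.3435

Let h(s) be the probability of absorption at state 5 starting from transient state s. Then h(state 5) = 1 and h(state 1) = 0. By first-step analysis:
h(state 4) = 0.3·0 + 0.22·h(state 4) + 0.22·1 + 0.26·h(state 3)
h(state 3) = 0.32·0 + 0.34·h(state 4) + 0.14·1 + 0.2·h(state 3)
Solving: h(state 4) = 0.3966, h(state 3) = 0.3435.
Starting from state 3, the probability is 0.3435.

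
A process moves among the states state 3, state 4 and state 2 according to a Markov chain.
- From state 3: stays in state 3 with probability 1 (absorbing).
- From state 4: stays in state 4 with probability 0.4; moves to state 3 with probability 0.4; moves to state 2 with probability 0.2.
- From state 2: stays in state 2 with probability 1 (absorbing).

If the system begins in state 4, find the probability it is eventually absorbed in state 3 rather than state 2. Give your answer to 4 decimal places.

0.6667

Let h(s) be the probability of absorption at state 3 starting from transient state s. Then h(state 3) = 1 and h(state 2) = 0. By first-step analysis:
h(state 4) = 0.4·1 + 0.4·h(state 4) + 0.2·0
Solving: h(state 4) = 0.6667.
Starting from state 4, the probability is 0.6667.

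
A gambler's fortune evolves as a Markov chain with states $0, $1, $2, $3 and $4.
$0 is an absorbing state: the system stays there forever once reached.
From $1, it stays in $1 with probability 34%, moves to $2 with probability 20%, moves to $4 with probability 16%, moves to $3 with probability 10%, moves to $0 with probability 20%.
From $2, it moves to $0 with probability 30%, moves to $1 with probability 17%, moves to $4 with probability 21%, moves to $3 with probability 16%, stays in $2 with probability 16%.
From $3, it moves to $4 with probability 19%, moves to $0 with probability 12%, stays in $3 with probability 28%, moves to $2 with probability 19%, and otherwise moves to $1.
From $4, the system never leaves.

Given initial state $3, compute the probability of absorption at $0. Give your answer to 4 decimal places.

0.4808

Let h(s) be the probability of absorption at $0 starting from transient state s. Then h($0) = 1 and h($4) = 0. By first-step analysis:
h($1) = 0.2·1 + 0.34·h($1) + 0.2·h($2) + 0.1·h($3) + 0.16·0
h($2) = 0.3·1 + 0.17·h($1) + 0.16·h($2) + 0.16·h($3) + 0.21·0
h($3) = 0.12·1 + 0.22·h($1) + 0.19·h($2) + 0.28·h($3) + 0.19·0
Solving: h($1) = 0.5453, h($2) = 0.5591, h($3) = 0.4808.
Starting from $3, the probability is 0.4808.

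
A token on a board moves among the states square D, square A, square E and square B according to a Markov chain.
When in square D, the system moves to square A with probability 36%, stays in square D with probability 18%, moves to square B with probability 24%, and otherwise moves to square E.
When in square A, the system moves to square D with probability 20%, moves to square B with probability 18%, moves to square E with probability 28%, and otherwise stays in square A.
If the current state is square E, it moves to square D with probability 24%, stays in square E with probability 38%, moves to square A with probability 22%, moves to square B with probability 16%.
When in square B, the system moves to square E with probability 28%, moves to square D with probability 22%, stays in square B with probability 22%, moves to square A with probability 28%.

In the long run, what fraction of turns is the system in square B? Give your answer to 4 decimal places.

0.1945

Let the stationary distribution be π with π = πP and π_1 + π_2 + π_3 + π_4 = 1.
π_1 = 0.18·π_1 + 0.2·π_2 + 0.24·π_3 + 0.22·π_4
π_2 = 0.36·π_1 + 0.34·π_2 + 0.22·π_3 + 0.28·π_4
π_3 = 0.22·π_1 + 0.28·π_2 + 0.38·π_3 + 0.28·π_4
Solving with the normalization constraint gives π = (0.2115, 0.2969, 0.2970, 0.1945).
So the stationary probability of square B is 0.1945.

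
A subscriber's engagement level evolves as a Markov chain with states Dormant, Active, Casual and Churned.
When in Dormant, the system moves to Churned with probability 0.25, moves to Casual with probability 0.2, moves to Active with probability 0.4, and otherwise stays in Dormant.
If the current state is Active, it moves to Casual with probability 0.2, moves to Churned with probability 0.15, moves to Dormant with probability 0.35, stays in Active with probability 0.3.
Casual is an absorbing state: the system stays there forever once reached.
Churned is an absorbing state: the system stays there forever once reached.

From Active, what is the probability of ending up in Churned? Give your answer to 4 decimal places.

Let h(s) be the probability of absorption at Churned starting from transient state s. Then h(Churned) = 1 and h(Casual) = 0. By first-step analysis:
h(Dormant) = 0.15·h(Dormant) + 0.4·h(Active) + 0.2·0 + 0.25·1
h(Active) = 0.35·h(Dormant) + 0.3·h(Active) + 0.2·0 + 0.15·1
Solving: h(Dormant) = 0.5165, h(Active) = 0.4725.
Starting from Active, the probability is 0.4725.

0.4725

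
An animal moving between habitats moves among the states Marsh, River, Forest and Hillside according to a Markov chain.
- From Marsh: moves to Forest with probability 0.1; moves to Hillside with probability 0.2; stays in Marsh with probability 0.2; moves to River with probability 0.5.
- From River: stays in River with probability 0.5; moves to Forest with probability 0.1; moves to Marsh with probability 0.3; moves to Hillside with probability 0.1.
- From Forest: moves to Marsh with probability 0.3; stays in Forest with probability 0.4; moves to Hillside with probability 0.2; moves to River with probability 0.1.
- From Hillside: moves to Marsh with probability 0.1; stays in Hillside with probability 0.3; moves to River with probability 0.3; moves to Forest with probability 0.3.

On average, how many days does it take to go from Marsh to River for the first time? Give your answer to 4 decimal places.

Let t(s) be the expected number of days to first reach River from state s, with t(River) = 0. Conditioning on the first day:
t(Marsh) = 1 + 0.2·t(Marsh) + 0.1·t(Forest) + 0.2·t(Hillside)
t(Forest) = 1 + 0.3·t(Marsh) + 0.4·t(Forest) + 0.2·t(Hillside)
t(Hillside) = 1 + 0.1·t(Marsh) + 0.3·t(Forest) + 0.3·t(Hillside)
Solving: t(Marsh) = 2.6809, t(Forest) = 4.2128, t(Hillside) = 3.6170.
Expected days from Marsh to River: 2.6809.

2.6809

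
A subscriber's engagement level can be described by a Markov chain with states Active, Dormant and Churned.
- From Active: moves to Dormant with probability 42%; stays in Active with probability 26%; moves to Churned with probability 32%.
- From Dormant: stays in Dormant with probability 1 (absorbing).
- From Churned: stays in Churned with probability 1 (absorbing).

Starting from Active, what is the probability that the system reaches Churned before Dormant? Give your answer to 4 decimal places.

Let h(s) be the probability of absorption at Churned starting from transient state s. Then h(Churned) = 1 and h(Dormant) = 0. By first-step analysis:
h(Active) = 0.26·h(Active) + 0.42·0 + 0.32·1
Solving: h(Active) = 0.4324.
Starting from Active, the probability is 0.4324.

0.4324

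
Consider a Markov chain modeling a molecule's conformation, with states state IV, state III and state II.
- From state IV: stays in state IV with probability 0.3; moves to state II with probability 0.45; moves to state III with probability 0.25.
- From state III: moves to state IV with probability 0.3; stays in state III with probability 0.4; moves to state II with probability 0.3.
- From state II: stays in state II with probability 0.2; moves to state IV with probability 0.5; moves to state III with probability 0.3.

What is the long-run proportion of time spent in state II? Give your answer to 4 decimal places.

0.3224

Let the stationary distribution be π with π = πP and π_1 + π_2 + π_3 = 1.
π_1 = 0.3·π_1 + 0.3·π_2 + 0.5·π_3
π_2 = 0.25·π_1 + 0.4·π_2 + 0.3·π_3
Solving with the normalization constraint gives π = (0.3645, 0.3131, 0.3224).
So the stationary probability of state II is 0.3224.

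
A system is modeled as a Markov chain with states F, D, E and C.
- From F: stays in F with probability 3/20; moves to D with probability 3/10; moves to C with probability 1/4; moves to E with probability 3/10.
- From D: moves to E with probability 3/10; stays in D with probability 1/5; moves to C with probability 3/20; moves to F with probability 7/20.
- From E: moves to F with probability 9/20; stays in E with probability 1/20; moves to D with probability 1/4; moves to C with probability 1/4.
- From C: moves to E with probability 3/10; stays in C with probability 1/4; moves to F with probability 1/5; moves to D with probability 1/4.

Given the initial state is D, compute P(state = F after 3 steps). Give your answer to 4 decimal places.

Propagate the distribution vector 3 steps from D.
After 0 steps: (0.0000, 1.0000, 0.0000, 0.0000)
After 1 step: (0.3500, 0.2000, 0.3000, 0.1500)
After 2 steps: (0.2875, 0.2575, 0.2250, 0.2300)
After 3 steps: (0.2805, 0.2515, 0.2438, 0.2243)
P(in F after 3 steps) = 0.2805

0.2805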